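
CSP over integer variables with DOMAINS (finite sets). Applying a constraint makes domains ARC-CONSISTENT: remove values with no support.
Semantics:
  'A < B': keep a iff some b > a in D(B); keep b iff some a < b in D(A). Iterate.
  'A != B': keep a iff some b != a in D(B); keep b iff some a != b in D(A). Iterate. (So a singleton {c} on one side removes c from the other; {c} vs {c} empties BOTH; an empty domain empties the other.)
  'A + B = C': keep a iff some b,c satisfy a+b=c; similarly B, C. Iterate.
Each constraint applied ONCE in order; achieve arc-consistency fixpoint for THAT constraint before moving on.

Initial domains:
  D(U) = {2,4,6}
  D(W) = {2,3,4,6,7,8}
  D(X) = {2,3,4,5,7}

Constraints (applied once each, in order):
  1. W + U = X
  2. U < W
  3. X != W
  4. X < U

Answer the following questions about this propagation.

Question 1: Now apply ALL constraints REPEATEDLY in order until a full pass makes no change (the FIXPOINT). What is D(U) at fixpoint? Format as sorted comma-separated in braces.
Answer: {}

Derivation:
pass 0 (initial): D(U)={2,4,6}
pass 1: U {2,4,6}->{}; W {2,3,4,6,7,8}->{3}; X {2,3,4,5,7}->{}
pass 2: W {3}->{}
pass 3: no change
Fixpoint after 3 passes: D(U) = {}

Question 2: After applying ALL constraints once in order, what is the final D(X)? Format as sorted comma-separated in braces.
Answer: {}

Derivation:
Constraint 1 (W + U = X) on D(W)={2,3,4,6,7,8} D(U)={2,4,6} D(X)={2,3,4,5,7}: W {2,3,4,6,7,8}->{2,3}; U {2,4,6}->{2,4}; X {2,3,4,5,7}->{4,5,7}
Constraint 2 (U < W) on D(U)={2,4} D(W)={2,3}: U {2,4}->{2}; W {2,3}->{3}
Constraint 3 (X != W) on D(X)={4,5,7} D(W)={3}: no change
Constraint 4 (X < U) on D(X)={4,5,7} D(U)={2}: X {4,5,7}->{}; U {2}->{}
So after all 4 constraints: D(X) = {}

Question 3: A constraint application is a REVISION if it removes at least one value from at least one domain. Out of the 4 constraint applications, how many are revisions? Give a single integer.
Answer: 3

Derivation:
Constraint 1 (W + U = X) on D(W)={2,3,4,6,7,8} D(U)={2,4,6} D(X)={2,3,4,5,7}: W {2,3,4,6,7,8}->{2,3}; U {2,4,6}->{2,4}; X {2,3,4,5,7}->{4,5,7} => REVISION
Constraint 2 (U < W) on D(U)={2,4} D(W)={2,3}: U {2,4}->{2}; W {2,3}->{3} => REVISION
Constraint 3 (X != W) on D(X)={4,5,7} D(W)={3}: no change => not a revision
Constraint 4 (X < U) on D(X)={4,5,7} D(U)={2}: X {4,5,7}->{}; U {2}->{} => REVISION
Total revisions = 3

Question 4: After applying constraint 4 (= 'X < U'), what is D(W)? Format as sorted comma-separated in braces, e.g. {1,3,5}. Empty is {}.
Constraint 1 (W + U = X) on D(W)={2,3,4,6,7,8} D(U)={2,4,6} D(X)={2,3,4,5,7}: W {2,3,4,6,7,8}->{2,3}; U {2,4,6}->{2,4}; X {2,3,4,5,7}->{4,5,7}
Constraint 2 (U < W) on D(U)={2,4} D(W)={2,3}: U {2,4}->{2}; W {2,3}->{3}
Constraint 3 (X != W) on D(X)={4,5,7} D(W)={3}: no change
Constraint 4 (X < U) on D(X)={4,5,7} D(U)={2}: X {4,5,7}->{}; U {2}->{}
So after constraint 4: D(W) = {3}

Answer: {3}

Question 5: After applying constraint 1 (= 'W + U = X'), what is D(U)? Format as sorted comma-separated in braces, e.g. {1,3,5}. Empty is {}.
Constraint 1 (W + U = X) on D(W)={2,3,4,6,7,8} D(U)={2,4,6} D(X)={2,3,4,5,7}: W {2,3,4,6,7,8}->{2,3}; U {2,4,6}->{2,4}; X {2,3,4,5,7}->{4,5,7}
So after constraint 1: D(U) = {2,4}

Answer: {2,4}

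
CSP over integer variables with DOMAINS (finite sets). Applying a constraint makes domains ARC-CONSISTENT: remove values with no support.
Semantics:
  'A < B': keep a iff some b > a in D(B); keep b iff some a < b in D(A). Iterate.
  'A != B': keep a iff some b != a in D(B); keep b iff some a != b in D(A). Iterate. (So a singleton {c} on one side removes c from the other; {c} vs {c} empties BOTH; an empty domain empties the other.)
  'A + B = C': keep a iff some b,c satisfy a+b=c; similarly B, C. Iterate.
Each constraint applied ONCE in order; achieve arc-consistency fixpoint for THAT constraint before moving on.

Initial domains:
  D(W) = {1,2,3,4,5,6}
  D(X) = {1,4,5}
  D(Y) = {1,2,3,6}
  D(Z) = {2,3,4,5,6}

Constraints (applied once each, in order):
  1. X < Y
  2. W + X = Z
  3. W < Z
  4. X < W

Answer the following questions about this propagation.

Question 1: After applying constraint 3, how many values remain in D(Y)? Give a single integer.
Constraint 1 (X < Y) on D(X)={1,4,5} D(Y)={1,2,3,6}: Y {1,2,3,6}->{2,3,6}
Constraint 2 (W + X = Z) on D(W)={1,2,3,4,5,6} D(X)={1,4,5} D(Z)={2,3,4,5,6}: W {1,2,3,4,5,6}->{1,2,3,4,5}
Constraint 3 (W < Z) on D(W)={1,2,3,4,5} D(Z)={2,3,4,5,6}: no change
So after constraint 3: D(Y)={2,3,6}, size = 3

Answer: 3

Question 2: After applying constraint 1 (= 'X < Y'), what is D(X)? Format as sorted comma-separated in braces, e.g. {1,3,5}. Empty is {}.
Constraint 1 (X < Y) on D(X)={1,4,5} D(Y)={1,2,3,6}: Y {1,2,3,6}->{2,3,6}
So after constraint 1: D(X) = {1,4,5}

Answer: {1,4,5}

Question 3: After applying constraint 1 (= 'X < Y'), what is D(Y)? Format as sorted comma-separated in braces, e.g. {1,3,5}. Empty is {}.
Constraint 1 (X < Y) on D(X)={1,4,5} D(Y)={1,2,3,6}: Y {1,2,3,6}->{2,3,6}
So after constraint 1: D(Y) = {2,3,6}

Answer: {2,3,6}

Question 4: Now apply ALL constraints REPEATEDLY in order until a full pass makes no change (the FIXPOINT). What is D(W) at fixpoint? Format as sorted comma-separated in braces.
pass 0 (initial): D(W)={1,2,3,4,5,6}
pass 1: W {1,2,3,4,5,6}->{2,3,4,5}; X {1,4,5}->{1,4}; Y {1,2,3,6}->{2,3,6}
pass 2: Z {2,3,4,5,6}->{3,4,5,6}
pass 3: no change
Fixpoint after 3 passes: D(W) = {2,3,4,5}

Answer: {2,3,4,5}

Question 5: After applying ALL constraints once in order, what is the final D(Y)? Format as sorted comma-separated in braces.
Constraint 1 (X < Y) on D(X)={1,4,5} D(Y)={1,2,3,6}: Y {1,2,3,6}->{2,3,6}
Constraint 2 (W + X = Z) on D(W)={1,2,3,4,5,6} D(X)={1,4,5} D(Z)={2,3,4,5,6}: W {1,2,3,4,5,6}->{1,2,3,4,5}
Constraint 3 (W < Z) on D(W)={1,2,3,4,5} D(Z)={2,3,4,5,6}: no change
Constraint 4 (X < W) on D(X)={1,4,5} D(W)={1,2,3,4,5}: X {1,4,5}->{1,4}; W {1,2,3,4,5}->{2,3,4,5}
So after all 4 constraints: D(Y) = {2,3,6}

Answer: {2,3,6}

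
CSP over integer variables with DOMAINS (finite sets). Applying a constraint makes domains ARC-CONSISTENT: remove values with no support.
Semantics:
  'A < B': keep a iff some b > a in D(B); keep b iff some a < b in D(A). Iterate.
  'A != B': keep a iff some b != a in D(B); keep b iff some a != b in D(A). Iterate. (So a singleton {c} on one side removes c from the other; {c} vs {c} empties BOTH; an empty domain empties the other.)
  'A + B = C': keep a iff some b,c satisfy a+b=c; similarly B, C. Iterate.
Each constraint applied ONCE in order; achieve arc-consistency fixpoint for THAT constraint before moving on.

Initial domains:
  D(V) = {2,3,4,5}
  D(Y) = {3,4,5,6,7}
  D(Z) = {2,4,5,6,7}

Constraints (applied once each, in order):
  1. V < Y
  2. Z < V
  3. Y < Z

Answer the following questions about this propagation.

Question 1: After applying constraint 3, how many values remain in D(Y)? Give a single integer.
Constraint 1 (V < Y) on D(V)={2,3,4,5} D(Y)={3,4,5,6,7}: no change
Constraint 2 (Z < V) on D(Z)={2,4,5,6,7} D(V)={2,3,4,5}: Z {2,4,5,6,7}->{2,4}; V {2,3,4,5}->{3,4,5}
Constraint 3 (Y < Z) on D(Y)={3,4,5,6,7} D(Z)={2,4}: Y {3,4,5,6,7}->{3}; Z {2,4}->{4}
So after constraint 3: D(Y)={3}, size = 1

Answer: 1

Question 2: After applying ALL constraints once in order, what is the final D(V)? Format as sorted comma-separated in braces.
Answer: {3,4,5}

Derivation:
Constraint 1 (V < Y) on D(V)={2,3,4,5} D(Y)={3,4,5,6,7}: no change
Constraint 2 (Z < V) on D(Z)={2,4,5,6,7} D(V)={2,3,4,5}: Z {2,4,5,6,7}->{2,4}; V {2,3,4,5}->{3,4,5}
Constraint 3 (Y < Z) on D(Y)={3,4,5,6,7} D(Z)={2,4}: Y {3,4,5,6,7}->{3}; Z {2,4}->{4}
So after all 3 constraints: D(V) = {3,4,5}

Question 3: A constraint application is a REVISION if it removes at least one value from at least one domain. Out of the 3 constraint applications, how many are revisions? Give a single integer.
Answer: 2

Derivation:
Constraint 1 (V < Y) on D(V)={2,3,4,5} D(Y)={3,4,5,6,7}: no change => not a revision
Constraint 2 (Z < V) on D(Z)={2,4,5,6,7} D(V)={2,3,4,5}: Z {2,4,5,6,7}->{2,4}; V {2,3,4,5}->{3,4,5} => REVISION
Constraint 3 (Y < Z) on D(Y)={3,4,5,6,7} D(Z)={2,4}: Y {3,4,5,6,7}->{3}; Z {2,4}->{4} => REVISION
Total revisions = 2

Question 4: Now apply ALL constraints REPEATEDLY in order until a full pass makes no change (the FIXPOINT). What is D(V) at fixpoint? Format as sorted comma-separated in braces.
pass 0 (initial): D(V)={2,3,4,5}
pass 1: V {2,3,4,5}->{3,4,5}; Y {3,4,5,6,7}->{3}; Z {2,4,5,6,7}->{4}
pass 2: V {3,4,5}->{}; Y {3}->{}; Z {4}->{}
pass 3: no change
Fixpoint after 3 passes: D(V) = {}

Answer: {}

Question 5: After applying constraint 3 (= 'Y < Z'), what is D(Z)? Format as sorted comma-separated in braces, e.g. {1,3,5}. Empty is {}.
Constraint 1 (V < Y) on D(V)={2,3,4,5} D(Y)={3,4,5,6,7}: no change
Constraint 2 (Z < V) on D(Z)={2,4,5,6,7} D(V)={2,3,4,5}: Z {2,4,5,6,7}->{2,4}; V {2,3,4,5}->{3,4,5}
Constraint 3 (Y < Z) on D(Y)={3,4,5,6,7} D(Z)={2,4}: Y {3,4,5,6,7}->{3}; Z {2,4}->{4}
So after constraint 3: D(Z) = {4}

Answer: {4}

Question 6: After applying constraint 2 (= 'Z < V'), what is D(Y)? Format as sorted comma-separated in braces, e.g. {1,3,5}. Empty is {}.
Constraint 1 (V < Y) on D(V)={2,3,4,5} D(Y)={3,4,5,6,7}: no change
Constraint 2 (Z < V) on D(Z)={2,4,5,6,7} D(V)={2,3,4,5}: Z {2,4,5,6,7}->{2,4}; V {2,3,4,5}->{3,4,5}
So after constraint 2: D(Y) = {3,4,5,6,7}

Answer: {3,4,5,6,7}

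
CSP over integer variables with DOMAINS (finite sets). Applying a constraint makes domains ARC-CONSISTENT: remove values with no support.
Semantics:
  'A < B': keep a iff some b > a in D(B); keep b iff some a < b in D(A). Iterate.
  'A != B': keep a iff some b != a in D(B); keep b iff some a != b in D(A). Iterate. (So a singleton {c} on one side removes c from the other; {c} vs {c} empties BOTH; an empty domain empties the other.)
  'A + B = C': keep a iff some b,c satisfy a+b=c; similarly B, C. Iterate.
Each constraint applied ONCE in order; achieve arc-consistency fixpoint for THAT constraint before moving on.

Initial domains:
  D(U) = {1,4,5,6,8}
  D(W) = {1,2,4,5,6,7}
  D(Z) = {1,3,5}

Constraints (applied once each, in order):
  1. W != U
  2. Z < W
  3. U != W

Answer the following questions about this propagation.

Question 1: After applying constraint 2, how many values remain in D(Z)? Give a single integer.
Answer: 3

Derivation:
Constraint 1 (W != U) on D(W)={1,2,4,5,6,7} D(U)={1,4,5,6,8}: no change
Constraint 2 (Z < W) on D(Z)={1,3,5} D(W)={1,2,4,5,6,7}: W {1,2,4,5,6,7}->{2,4,5,6,7}
So after constraint 2: D(Z)={1,3,5}, size = 3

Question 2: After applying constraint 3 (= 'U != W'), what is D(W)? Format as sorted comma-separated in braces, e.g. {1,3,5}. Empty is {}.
Answer: {2,4,5,6,7}

Derivation:
Constraint 1 (W != U) on D(W)={1,2,4,5,6,7} D(U)={1,4,5,6,8}: no change
Constraint 2 (Z < W) on D(Z)={1,3,5} D(W)={1,2,4,5,6,7}: W {1,2,4,5,6,7}->{2,4,5,6,7}
Constraint 3 (U != W) on D(U)={1,4,5,6,8} D(W)={2,4,5,6,7}: no change
So after constraint 3: D(W) = {2,4,5,6,7}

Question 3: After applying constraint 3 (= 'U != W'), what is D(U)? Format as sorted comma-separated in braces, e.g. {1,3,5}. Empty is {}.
Constraint 1 (W != U) on D(W)={1,2,4,5,6,7} D(U)={1,4,5,6,8}: no change
Constraint 2 (Z < W) on D(Z)={1,3,5} D(W)={1,2,4,5,6,7}: W {1,2,4,5,6,7}->{2,4,5,6,7}
Constraint 3 (U != W) on D(U)={1,4,5,6,8} D(W)={2,4,5,6,7}: no change
So after constraint 3: D(U) = {1,4,5,6,8}

Answer: {1,4,5,6,8}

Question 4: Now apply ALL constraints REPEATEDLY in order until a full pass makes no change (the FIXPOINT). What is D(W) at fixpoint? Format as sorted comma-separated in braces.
pass 0 (initial): D(W)={1,2,4,5,6,7}
pass 1: W {1,2,4,5,6,7}->{2,4,5,6,7}
pass 2: no change
Fixpoint after 2 passes: D(W) = {2,4,5,6,7}

Answer: {2,4,5,6,7}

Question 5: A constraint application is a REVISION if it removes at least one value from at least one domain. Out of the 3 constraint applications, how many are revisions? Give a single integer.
Answer: 1

Derivation:
Constraint 1 (W != U) on D(W)={1,2,4,5,6,7} D(U)={1,4,5,6,8}: no change => not a revision
Constraint 2 (Z < W) on D(Z)={1,3,5} D(W)={1,2,4,5,6,7}: W {1,2,4,5,6,7}->{2,4,5,6,7} => REVISION
Constraint 3 (U != W) on D(U)={1,4,5,6,8} D(W)={2,4,5,6,7}: no change => not a revision
Total revisions = 1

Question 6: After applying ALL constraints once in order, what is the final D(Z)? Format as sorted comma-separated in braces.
Answer: {1,3,5}

Derivation:
Constraint 1 (W != U) on D(W)={1,2,4,5,6,7} D(U)={1,4,5,6,8}: no change
Constraint 2 (Z < W) on D(Z)={1,3,5} D(W)={1,2,4,5,6,7}: W {1,2,4,5,6,7}->{2,4,5,6,7}
Constraint 3 (U != W) on D(U)={1,4,5,6,8} D(W)={2,4,5,6,7}: no change
So after all 3 constraints: D(Z) = {1,3,5}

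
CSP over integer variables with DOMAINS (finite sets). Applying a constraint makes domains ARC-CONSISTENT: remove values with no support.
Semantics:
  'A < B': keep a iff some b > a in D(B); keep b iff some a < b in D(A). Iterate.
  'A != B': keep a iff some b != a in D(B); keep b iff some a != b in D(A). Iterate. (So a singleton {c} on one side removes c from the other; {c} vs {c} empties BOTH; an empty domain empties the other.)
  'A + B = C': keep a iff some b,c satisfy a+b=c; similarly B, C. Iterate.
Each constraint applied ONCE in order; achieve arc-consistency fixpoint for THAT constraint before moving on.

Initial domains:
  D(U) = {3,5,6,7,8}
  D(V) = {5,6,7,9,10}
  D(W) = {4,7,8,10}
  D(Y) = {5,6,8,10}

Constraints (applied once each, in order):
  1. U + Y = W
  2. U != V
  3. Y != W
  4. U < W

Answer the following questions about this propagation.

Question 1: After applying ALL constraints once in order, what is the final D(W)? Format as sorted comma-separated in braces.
Constraint 1 (U + Y = W) on D(U)={3,5,6,7,8} D(Y)={5,6,8,10} D(W)={4,7,8,10}: U {3,5,6,7,8}->{3,5}; Y {5,6,8,10}->{5}; W {4,7,8,10}->{8,10}
Constraint 2 (U != V) on D(U)={3,5} D(V)={5,6,7,9,10}: no change
Constraint 3 (Y != W) on D(Y)={5} D(W)={8,10}: no change
Constraint 4 (U < W) on D(U)={3,5} D(W)={8,10}: no change
So after all 4 constraints: D(W) = {8,10}

Answer: {8,10}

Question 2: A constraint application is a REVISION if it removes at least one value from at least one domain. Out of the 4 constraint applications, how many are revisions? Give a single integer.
Answer: 1

Derivation:
Constraint 1 (U + Y = W) on D(U)={3,5,6,7,8} D(Y)={5,6,8,10} D(W)={4,7,8,10}: U {3,5,6,7,8}->{3,5}; Y {5,6,8,10}->{5}; W {4,7,8,10}->{8,10} => REVISION
Constraint 2 (U != V) on D(U)={3,5} D(V)={5,6,7,9,10}: no change => not a revision
Constraint 3 (Y != W) on D(Y)={5} D(W)={8,10}: no change => not a revision
Constraint 4 (U < W) on D(U)={3,5} D(W)={8,10}: no change => not a revision
Total revisions = 1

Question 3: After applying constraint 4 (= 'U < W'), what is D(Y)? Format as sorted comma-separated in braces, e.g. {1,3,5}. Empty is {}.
Constraint 1 (U + Y = W) on D(U)={3,5,6,7,8} D(Y)={5,6,8,10} D(W)={4,7,8,10}: U {3,5,6,7,8}->{3,5}; Y {5,6,8,10}->{5}; W {4,7,8,10}->{8,10}
Constraint 2 (U != V) on D(U)={3,5} D(V)={5,6,7,9,10}: no change
Constraint 3 (Y != W) on D(Y)={5} D(W)={8,10}: no change
Constraint 4 (U < W) on D(U)={3,5} D(W)={8,10}: no change
So after constraint 4: D(Y) = {5}

Answer: {5}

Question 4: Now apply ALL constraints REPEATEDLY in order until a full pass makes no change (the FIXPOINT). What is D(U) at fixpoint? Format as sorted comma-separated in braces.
pass 0 (initial): D(U)={3,5,6,7,8}
pass 1: U {3,5,6,7,8}->{3,5}; W {4,7,8,10}->{8,10}; Y {5,6,8,10}->{5}
pass 2: no change
Fixpoint after 2 passes: D(U) = {3,5}

Answer: {3,5}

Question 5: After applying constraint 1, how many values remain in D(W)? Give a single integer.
Answer: 2

Derivation:
Constraint 1 (U + Y = W) on D(U)={3,5,6,7,8} D(Y)={5,6,8,10} D(W)={4,7,8,10}: U {3,5,6,7,8}->{3,5}; Y {5,6,8,10}->{5}; W {4,7,8,10}->{8,10}
So after constraint 1: D(W)={8,10}, size = 2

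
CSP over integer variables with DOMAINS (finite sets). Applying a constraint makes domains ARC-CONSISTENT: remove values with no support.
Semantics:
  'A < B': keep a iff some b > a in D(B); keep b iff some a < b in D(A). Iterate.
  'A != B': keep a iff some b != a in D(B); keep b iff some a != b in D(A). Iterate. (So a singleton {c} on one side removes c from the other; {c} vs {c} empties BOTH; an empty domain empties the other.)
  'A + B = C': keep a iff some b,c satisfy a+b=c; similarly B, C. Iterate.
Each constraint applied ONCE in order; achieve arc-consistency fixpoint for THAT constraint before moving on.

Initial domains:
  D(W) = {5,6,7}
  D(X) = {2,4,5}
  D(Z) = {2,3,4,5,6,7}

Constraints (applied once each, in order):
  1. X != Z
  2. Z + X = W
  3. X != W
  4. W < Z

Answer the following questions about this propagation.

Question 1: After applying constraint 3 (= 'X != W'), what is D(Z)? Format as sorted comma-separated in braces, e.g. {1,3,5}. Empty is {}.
Constraint 1 (X != Z) on D(X)={2,4,5} D(Z)={2,3,4,5,6,7}: no change
Constraint 2 (Z + X = W) on D(Z)={2,3,4,5,6,7} D(X)={2,4,5} D(W)={5,6,7}: Z {2,3,4,5,6,7}->{2,3,4,5}
Constraint 3 (X != W) on D(X)={2,4,5} D(W)={5,6,7}: no change
So after constraint 3: D(Z) = {2,3,4,5}

Answer: {2,3,4,5}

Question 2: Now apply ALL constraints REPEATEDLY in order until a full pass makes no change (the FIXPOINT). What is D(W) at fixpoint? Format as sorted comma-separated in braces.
Answer: {}

Derivation:
pass 0 (initial): D(W)={5,6,7}
pass 1: W {5,6,7}->{}; Z {2,3,4,5,6,7}->{}
pass 2: X {2,4,5}->{}
pass 3: no change
Fixpoint after 3 passes: D(W) = {}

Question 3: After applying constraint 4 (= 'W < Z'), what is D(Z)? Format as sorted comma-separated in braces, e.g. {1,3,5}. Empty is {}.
Constraint 1 (X != Z) on D(X)={2,4,5} D(Z)={2,3,4,5,6,7}: no change
Constraint 2 (Z + X = W) on D(Z)={2,3,4,5,6,7} D(X)={2,4,5} D(W)={5,6,7}: Z {2,3,4,5,6,7}->{2,3,4,5}
Constraint 3 (X != W) on D(X)={2,4,5} D(W)={5,6,7}: no change
Constraint 4 (W < Z) on D(W)={5,6,7} D(Z)={2,3,4,5}: W {5,6,7}->{}; Z {2,3,4,5}->{}
So after constraint 4: D(Z) = {}

Answer: {}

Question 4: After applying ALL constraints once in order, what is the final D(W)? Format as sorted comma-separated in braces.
Answer: {}

Derivation:
Constraint 1 (X != Z) on D(X)={2,4,5} D(Z)={2,3,4,5,6,7}: no change
Constraint 2 (Z + X = W) on D(Z)={2,3,4,5,6,7} D(X)={2,4,5} D(W)={5,6,7}: Z {2,3,4,5,6,7}->{2,3,4,5}
Constraint 3 (X != W) on D(X)={2,4,5} D(W)={5,6,7}: no change
Constraint 4 (W < Z) on D(W)={5,6,7} D(Z)={2,3,4,5}: W {5,6,7}->{}; Z {2,3,4,5}->{}
So after all 4 constraints: D(W) = {}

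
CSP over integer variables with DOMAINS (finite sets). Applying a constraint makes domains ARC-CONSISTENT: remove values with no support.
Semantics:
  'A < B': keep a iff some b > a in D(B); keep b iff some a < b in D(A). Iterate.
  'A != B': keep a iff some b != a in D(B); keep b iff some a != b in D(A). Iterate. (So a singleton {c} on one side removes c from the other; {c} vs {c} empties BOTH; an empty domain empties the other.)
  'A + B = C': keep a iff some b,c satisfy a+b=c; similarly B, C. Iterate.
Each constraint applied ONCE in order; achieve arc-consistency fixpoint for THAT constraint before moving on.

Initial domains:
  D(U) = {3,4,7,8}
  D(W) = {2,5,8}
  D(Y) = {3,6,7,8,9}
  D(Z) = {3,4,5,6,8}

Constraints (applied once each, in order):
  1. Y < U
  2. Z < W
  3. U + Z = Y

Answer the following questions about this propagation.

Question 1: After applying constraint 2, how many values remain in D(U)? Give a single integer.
Answer: 3

Derivation:
Constraint 1 (Y < U) on D(Y)={3,6,7,8,9} D(U)={3,4,7,8}: Y {3,6,7,8,9}->{3,6,7}; U {3,4,7,8}->{4,7,8}
Constraint 2 (Z < W) on D(Z)={3,4,5,6,8} D(W)={2,5,8}: Z {3,4,5,6,8}->{3,4,5,6}; W {2,5,8}->{5,8}
So after constraint 2: D(U)={4,7,8}, size = 3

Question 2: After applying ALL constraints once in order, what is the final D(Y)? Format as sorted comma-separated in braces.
Answer: {7}

Derivation:
Constraint 1 (Y < U) on D(Y)={3,6,7,8,9} D(U)={3,4,7,8}: Y {3,6,7,8,9}->{3,6,7}; U {3,4,7,8}->{4,7,8}
Constraint 2 (Z < W) on D(Z)={3,4,5,6,8} D(W)={2,5,8}: Z {3,4,5,6,8}->{3,4,5,6}; W {2,5,8}->{5,8}
Constraint 3 (U + Z = Y) on D(U)={4,7,8} D(Z)={3,4,5,6} D(Y)={3,6,7}: U {4,7,8}->{4}; Z {3,4,5,6}->{3}; Y {3,6,7}->{7}
So after all 3 constraints: D(Y) = {7}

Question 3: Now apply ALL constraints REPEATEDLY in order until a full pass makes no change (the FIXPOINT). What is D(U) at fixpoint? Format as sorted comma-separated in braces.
pass 0 (initial): D(U)={3,4,7,8}
pass 1: U {3,4,7,8}->{4}; W {2,5,8}->{5,8}; Y {3,6,7,8,9}->{7}; Z {3,4,5,6,8}->{3}
pass 2: U {4}->{}; Y {7}->{}; Z {3}->{}
pass 3: W {5,8}->{}
pass 4: no change
Fixpoint after 4 passes: D(U) = {}

Answer: {}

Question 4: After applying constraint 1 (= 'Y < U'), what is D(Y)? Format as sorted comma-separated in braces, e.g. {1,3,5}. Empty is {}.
Constraint 1 (Y < U) on D(Y)={3,6,7,8,9} D(U)={3,4,7,8}: Y {3,6,7,8,9}->{3,6,7}; U {3,4,7,8}->{4,7,8}
So after constraint 1: D(Y) = {3,6,7}

Answer: {3,6,7}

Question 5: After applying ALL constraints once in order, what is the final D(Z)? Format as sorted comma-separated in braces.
Answer: {3}

Derivation:
Constraint 1 (Y < U) on D(Y)={3,6,7,8,9} D(U)={3,4,7,8}: Y {3,6,7,8,9}->{3,6,7}; U {3,4,7,8}->{4,7,8}
Constraint 2 (Z < W) on D(Z)={3,4,5,6,8} D(W)={2,5,8}: Z {3,4,5,6,8}->{3,4,5,6}; W {2,5,8}->{5,8}
Constraint 3 (U + Z = Y) on D(U)={4,7,8} D(Z)={3,4,5,6} D(Y)={3,6,7}: U {4,7,8}->{4}; Z {3,4,5,6}->{3}; Y {3,6,7}->{7}
So after all 3 constraints: D(Z) = {3}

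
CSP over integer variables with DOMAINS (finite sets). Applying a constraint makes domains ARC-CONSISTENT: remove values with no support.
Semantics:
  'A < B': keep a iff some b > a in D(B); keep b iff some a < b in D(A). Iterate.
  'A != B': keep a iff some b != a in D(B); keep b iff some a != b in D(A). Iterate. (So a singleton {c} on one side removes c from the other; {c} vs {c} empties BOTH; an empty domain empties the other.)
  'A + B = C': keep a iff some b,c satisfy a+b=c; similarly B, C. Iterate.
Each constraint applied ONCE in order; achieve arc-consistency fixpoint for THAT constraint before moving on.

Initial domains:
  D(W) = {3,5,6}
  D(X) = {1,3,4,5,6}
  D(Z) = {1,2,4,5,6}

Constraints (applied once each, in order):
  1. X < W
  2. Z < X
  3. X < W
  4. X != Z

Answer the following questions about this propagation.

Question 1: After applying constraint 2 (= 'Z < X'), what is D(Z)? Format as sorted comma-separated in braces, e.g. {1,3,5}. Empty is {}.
Constraint 1 (X < W) on D(X)={1,3,4,5,6} D(W)={3,5,6}: X {1,3,4,5,6}->{1,3,4,5}
Constraint 2 (Z < X) on D(Z)={1,2,4,5,6} D(X)={1,3,4,5}: Z {1,2,4,5,6}->{1,2,4}; X {1,3,4,5}->{3,4,5}
So after constraint 2: D(Z) = {1,2,4}

Answer: {1,2,4}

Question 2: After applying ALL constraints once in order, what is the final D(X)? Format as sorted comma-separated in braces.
Constraint 1 (X < W) on D(X)={1,3,4,5,6} D(W)={3,5,6}: X {1,3,4,5,6}->{1,3,4,5}
Constraint 2 (Z < X) on D(Z)={1,2,4,5,6} D(X)={1,3,4,5}: Z {1,2,4,5,6}->{1,2,4}; X {1,3,4,5}->{3,4,5}
Constraint 3 (X < W) on D(X)={3,4,5} D(W)={3,5,6}: W {3,5,6}->{5,6}
Constraint 4 (X != Z) on D(X)={3,4,5} D(Z)={1,2,4}: no change
So after all 4 constraints: D(X) = {3,4,5}

Answer: {3,4,5}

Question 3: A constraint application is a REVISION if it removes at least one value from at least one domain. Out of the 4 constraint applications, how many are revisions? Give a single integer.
Constraint 1 (X < W) on D(X)={1,3,4,5,6} D(W)={3,5,6}: X {1,3,4,5,6}->{1,3,4,5} => REVISION
Constraint 2 (Z < X) on D(Z)={1,2,4,5,6} D(X)={1,3,4,5}: Z {1,2,4,5,6}->{1,2,4}; X {1,3,4,5}->{3,4,5} => REVISION
Constraint 3 (X < W) on D(X)={3,4,5} D(W)={3,5,6}: W {3,5,6}->{5,6} => REVISION
Constraint 4 (X != Z) on D(X)={3,4,5} D(Z)={1,2,4}: no change => not a revision
Total revisions = 3

Answer: 3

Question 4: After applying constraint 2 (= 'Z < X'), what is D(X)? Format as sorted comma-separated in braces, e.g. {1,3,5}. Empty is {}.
Constraint 1 (X < W) on D(X)={1,3,4,5,6} D(W)={3,5,6}: X {1,3,4,5,6}->{1,3,4,5}
Constraint 2 (Z < X) on D(Z)={1,2,4,5,6} D(X)={1,3,4,5}: Z {1,2,4,5,6}->{1,2,4}; X {1,3,4,5}->{3,4,5}
So after constraint 2: D(X) = {3,4,5}

Answer: {3,4,5}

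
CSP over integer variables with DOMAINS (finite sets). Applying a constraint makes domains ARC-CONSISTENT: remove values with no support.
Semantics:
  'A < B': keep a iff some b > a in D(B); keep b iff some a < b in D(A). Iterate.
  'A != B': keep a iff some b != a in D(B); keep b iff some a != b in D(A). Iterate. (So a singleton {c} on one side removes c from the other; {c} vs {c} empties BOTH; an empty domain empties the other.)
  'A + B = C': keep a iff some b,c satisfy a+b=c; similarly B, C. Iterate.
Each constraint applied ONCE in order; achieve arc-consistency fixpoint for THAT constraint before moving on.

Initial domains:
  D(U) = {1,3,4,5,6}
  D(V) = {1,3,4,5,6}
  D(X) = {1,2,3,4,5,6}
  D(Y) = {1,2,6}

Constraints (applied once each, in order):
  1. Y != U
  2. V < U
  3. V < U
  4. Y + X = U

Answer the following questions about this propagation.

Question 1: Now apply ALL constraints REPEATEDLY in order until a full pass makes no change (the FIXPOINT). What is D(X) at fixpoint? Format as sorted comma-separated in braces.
Answer: {1,2,3,4,5}

Derivation:
pass 0 (initial): D(X)={1,2,3,4,5,6}
pass 1: U {1,3,4,5,6}->{3,4,5,6}; V {1,3,4,5,6}->{1,3,4,5}; X {1,2,3,4,5,6}->{1,2,3,4,5}; Y {1,2,6}->{1,2}
pass 2: no change
Fixpoint after 2 passes: D(X) = {1,2,3,4,5}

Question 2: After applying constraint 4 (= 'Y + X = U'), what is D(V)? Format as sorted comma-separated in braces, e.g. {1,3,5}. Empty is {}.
Constraint 1 (Y != U) on D(Y)={1,2,6} D(U)={1,3,4,5,6}: no change
Constraint 2 (V < U) on D(V)={1,3,4,5,6} D(U)={1,3,4,5,6}: V {1,3,4,5,6}->{1,3,4,5}; U {1,3,4,5,6}->{3,4,5,6}
Constraint 3 (V < U) on D(V)={1,3,4,5} D(U)={3,4,5,6}: no change
Constraint 4 (Y + X = U) on D(Y)={1,2,6} D(X)={1,2,3,4,5,6} D(U)={3,4,5,6}: Y {1,2,6}->{1,2}; X {1,2,3,4,5,6}->{1,2,3,4,5}
So after constraint 4: D(V) = {1,3,4,5}

Answer: {1,3,4,5}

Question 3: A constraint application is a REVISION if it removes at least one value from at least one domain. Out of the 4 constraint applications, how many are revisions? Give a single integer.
Constraint 1 (Y != U) on D(Y)={1,2,6} D(U)={1,3,4,5,6}: no change => not a revision
Constraint 2 (V < U) on D(V)={1,3,4,5,6} D(U)={1,3,4,5,6}: V {1,3,4,5,6}->{1,3,4,5}; U {1,3,4,5,6}->{3,4,5,6} => REVISION
Constraint 3 (V < U) on D(V)={1,3,4,5} D(U)={3,4,5,6}: no change => not a revision
Constraint 4 (Y + X = U) on D(Y)={1,2,6} D(X)={1,2,3,4,5,6} D(U)={3,4,5,6}: Y {1,2,6}->{1,2}; X {1,2,3,4,5,6}->{1,2,3,4,5} => REVISION
Total revisions = 2

Answer: 2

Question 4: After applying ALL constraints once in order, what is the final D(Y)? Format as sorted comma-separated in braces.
Constraint 1 (Y != U) on D(Y)={1,2,6} D(U)={1,3,4,5,6}: no change
Constraint 2 (V < U) on D(V)={1,3,4,5,6} D(U)={1,3,4,5,6}: V {1,3,4,5,6}->{1,3,4,5}; U {1,3,4,5,6}->{3,4,5,6}
Constraint 3 (V < U) on D(V)={1,3,4,5} D(U)={3,4,5,6}: no change
Constraint 4 (Y + X = U) on D(Y)={1,2,6} D(X)={1,2,3,4,5,6} D(U)={3,4,5,6}: Y {1,2,6}->{1,2}; X {1,2,3,4,5,6}->{1,2,3,4,5}
So after all 4 constraints: D(Y) = {1,2}

Answer: {1,2}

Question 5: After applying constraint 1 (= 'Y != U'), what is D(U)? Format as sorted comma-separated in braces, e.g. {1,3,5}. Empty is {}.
Constraint 1 (Y != U) on D(Y)={1,2,6} D(U)={1,3,4,5,6}: no change
So after constraint 1: D(U) = {1,3,4,5,6}

Answer: {1,3,4,5,6}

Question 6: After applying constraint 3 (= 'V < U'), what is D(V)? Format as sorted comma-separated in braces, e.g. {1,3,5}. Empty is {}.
Constraint 1 (Y != U) on D(Y)={1,2,6} D(U)={1,3,4,5,6}: no change
Constraint 2 (V < U) on D(V)={1,3,4,5,6} D(U)={1,3,4,5,6}: V {1,3,4,5,6}->{1,3,4,5}; U {1,3,4,5,6}->{3,4,5,6}
Constraint 3 (V < U) on D(V)={1,3,4,5} D(U)={3,4,5,6}: no change
So after constraint 3: D(V) = {1,3,4,5}

Answer: {1,3,4,5}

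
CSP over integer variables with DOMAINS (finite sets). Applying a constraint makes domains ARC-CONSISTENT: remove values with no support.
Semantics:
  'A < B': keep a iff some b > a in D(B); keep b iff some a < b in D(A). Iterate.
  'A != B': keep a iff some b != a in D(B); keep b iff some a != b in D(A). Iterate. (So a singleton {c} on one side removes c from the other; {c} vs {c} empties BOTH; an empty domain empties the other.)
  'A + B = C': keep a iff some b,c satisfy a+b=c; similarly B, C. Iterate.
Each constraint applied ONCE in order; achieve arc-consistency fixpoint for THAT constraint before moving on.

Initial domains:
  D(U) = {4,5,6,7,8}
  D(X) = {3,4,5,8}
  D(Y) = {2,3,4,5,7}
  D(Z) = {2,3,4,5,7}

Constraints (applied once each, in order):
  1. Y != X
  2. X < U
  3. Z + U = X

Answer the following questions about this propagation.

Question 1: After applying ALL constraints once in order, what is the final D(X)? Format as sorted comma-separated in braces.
Answer: {}

Derivation:
Constraint 1 (Y != X) on D(Y)={2,3,4,5,7} D(X)={3,4,5,8}: no change
Constraint 2 (X < U) on D(X)={3,4,5,8} D(U)={4,5,6,7,8}: X {3,4,5,8}->{3,4,5}
Constraint 3 (Z + U = X) on D(Z)={2,3,4,5,7} D(U)={4,5,6,7,8} D(X)={3,4,5}: Z {2,3,4,5,7}->{}; U {4,5,6,7,8}->{}; X {3,4,5}->{}
So after all 3 constraints: D(X) = {}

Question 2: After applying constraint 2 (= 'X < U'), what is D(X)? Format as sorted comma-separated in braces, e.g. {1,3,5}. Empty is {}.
Constraint 1 (Y != X) on D(Y)={2,3,4,5,7} D(X)={3,4,5,8}: no change
Constraint 2 (X < U) on D(X)={3,4,5,8} D(U)={4,5,6,7,8}: X {3,4,5,8}->{3,4,5}
So after constraint 2: D(X) = {3,4,5}

Answer: {3,4,5}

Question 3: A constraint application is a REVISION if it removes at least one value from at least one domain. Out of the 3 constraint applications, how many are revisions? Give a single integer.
Constraint 1 (Y != X) on D(Y)={2,3,4,5,7} D(X)={3,4,5,8}: no change => not a revision
Constraint 2 (X < U) on D(X)={3,4,5,8} D(U)={4,5,6,7,8}: X {3,4,5,8}->{3,4,5} => REVISION
Constraint 3 (Z + U = X) on D(Z)={2,3,4,5,7} D(U)={4,5,6,7,8} D(X)={3,4,5}: Z {2,3,4,5,7}->{}; U {4,5,6,7,8}->{}; X {3,4,5}->{} => REVISION
Total revisions = 2

Answer: 2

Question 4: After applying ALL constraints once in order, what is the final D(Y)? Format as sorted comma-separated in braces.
Answer: {2,3,4,5,7}

Derivation:
Constraint 1 (Y != X) on D(Y)={2,3,4,5,7} D(X)={3,4,5,8}: no change
Constraint 2 (X < U) on D(X)={3,4,5,8} D(U)={4,5,6,7,8}: X {3,4,5,8}->{3,4,5}
Constraint 3 (Z + U = X) on D(Z)={2,3,4,5,7} D(U)={4,5,6,7,8} D(X)={3,4,5}: Z {2,3,4,5,7}->{}; U {4,5,6,7,8}->{}; X {3,4,5}->{}
So after all 3 constraints: D(Y) = {2,3,4,5,7}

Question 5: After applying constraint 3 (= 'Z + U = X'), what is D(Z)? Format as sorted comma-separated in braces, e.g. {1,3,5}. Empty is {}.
Answer: {}

Derivation:
Constraint 1 (Y != X) on D(Y)={2,3,4,5,7} D(X)={3,4,5,8}: no change
Constraint 2 (X < U) on D(X)={3,4,5,8} D(U)={4,5,6,7,8}: X {3,4,5,8}->{3,4,5}
Constraint 3 (Z + U = X) on D(Z)={2,3,4,5,7} D(U)={4,5,6,7,8} D(X)={3,4,5}: Z {2,3,4,5,7}->{}; U {4,5,6,7,8}->{}; X {3,4,5}->{}
So after constraint 3: D(Z) = {}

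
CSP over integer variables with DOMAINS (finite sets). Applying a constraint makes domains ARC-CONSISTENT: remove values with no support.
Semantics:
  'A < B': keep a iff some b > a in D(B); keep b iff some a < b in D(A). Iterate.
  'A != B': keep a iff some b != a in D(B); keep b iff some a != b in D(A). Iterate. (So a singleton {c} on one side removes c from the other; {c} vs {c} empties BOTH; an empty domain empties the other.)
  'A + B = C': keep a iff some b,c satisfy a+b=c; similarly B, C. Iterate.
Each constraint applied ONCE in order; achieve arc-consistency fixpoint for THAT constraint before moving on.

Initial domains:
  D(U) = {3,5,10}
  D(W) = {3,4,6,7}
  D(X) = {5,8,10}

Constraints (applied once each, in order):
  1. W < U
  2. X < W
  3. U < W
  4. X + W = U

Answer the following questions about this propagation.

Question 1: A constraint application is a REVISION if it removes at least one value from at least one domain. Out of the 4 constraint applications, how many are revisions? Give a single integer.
Constraint 1 (W < U) on D(W)={3,4,6,7} D(U)={3,5,10}: U {3,5,10}->{5,10} => REVISION
Constraint 2 (X < W) on D(X)={5,8,10} D(W)={3,4,6,7}: X {5,8,10}->{5}; W {3,4,6,7}->{6,7} => REVISION
Constraint 3 (U < W) on D(U)={5,10} D(W)={6,7}: U {5,10}->{5} => REVISION
Constraint 4 (X + W = U) on D(X)={5} D(W)={6,7} D(U)={5}: X {5}->{}; W {6,7}->{}; U {5}->{} => REVISION
Total revisions = 4

Answer: 4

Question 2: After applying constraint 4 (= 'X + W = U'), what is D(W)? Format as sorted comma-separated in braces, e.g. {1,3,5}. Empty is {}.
Answer: {}

Derivation:
Constraint 1 (W < U) on D(W)={3,4,6,7} D(U)={3,5,10}: U {3,5,10}->{5,10}
Constraint 2 (X < W) on D(X)={5,8,10} D(W)={3,4,6,7}: X {5,8,10}->{5}; W {3,4,6,7}->{6,7}
Constraint 3 (U < W) on D(U)={5,10} D(W)={6,7}: U {5,10}->{5}
Constraint 4 (X + W = U) on D(X)={5} D(W)={6,7} D(U)={5}: X {5}->{}; W {6,7}->{}; U {5}->{}
So after constraint 4: D(W) = {}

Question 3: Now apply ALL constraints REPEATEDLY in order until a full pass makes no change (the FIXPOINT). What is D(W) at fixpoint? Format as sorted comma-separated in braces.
pass 0 (initial): D(W)={3,4,6,7}
pass 1: U {3,5,10}->{}; W {3,4,6,7}->{}; X {5,8,10}->{}
pass 2: no change
Fixpoint after 2 passes: D(W) = {}

Answer: {}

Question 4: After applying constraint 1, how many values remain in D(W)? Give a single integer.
Answer: 4

Derivation:
Constraint 1 (W < U) on D(W)={3,4,6,7} D(U)={3,5,10}: U {3,5,10}->{5,10}
So after constraint 1: D(W)={3,4,6,7}, size = 4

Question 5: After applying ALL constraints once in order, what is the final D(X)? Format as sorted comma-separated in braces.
Answer: {}

Derivation:
Constraint 1 (W < U) on D(W)={3,4,6,7} D(U)={3,5,10}: U {3,5,10}->{5,10}
Constraint 2 (X < W) on D(X)={5,8,10} D(W)={3,4,6,7}: X {5,8,10}->{5}; W {3,4,6,7}->{6,7}
Constraint 3 (U < W) on D(U)={5,10} D(W)={6,7}: U {5,10}->{5}
Constraint 4 (X + W = U) on D(X)={5} D(W)={6,7} D(U)={5}: X {5}->{}; W {6,7}->{}; U {5}->{}
So after all 4 constraints: D(X) = {}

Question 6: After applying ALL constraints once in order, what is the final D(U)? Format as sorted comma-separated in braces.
Constraint 1 (W < U) on D(W)={3,4,6,7} D(U)={3,5,10}: U {3,5,10}->{5,10}
Constraint 2 (X < W) on D(X)={5,8,10} D(W)={3,4,6,7}: X {5,8,10}->{5}; W {3,4,6,7}->{6,7}
Constraint 3 (U < W) on D(U)={5,10} D(W)={6,7}: U {5,10}->{5}
Constraint 4 (X + W = U) on D(X)={5} D(W)={6,7} D(U)={5}: X {5}->{}; W {6,7}->{}; U {5}->{}
So after all 4 constraints: D(U) = {}

Answer: {}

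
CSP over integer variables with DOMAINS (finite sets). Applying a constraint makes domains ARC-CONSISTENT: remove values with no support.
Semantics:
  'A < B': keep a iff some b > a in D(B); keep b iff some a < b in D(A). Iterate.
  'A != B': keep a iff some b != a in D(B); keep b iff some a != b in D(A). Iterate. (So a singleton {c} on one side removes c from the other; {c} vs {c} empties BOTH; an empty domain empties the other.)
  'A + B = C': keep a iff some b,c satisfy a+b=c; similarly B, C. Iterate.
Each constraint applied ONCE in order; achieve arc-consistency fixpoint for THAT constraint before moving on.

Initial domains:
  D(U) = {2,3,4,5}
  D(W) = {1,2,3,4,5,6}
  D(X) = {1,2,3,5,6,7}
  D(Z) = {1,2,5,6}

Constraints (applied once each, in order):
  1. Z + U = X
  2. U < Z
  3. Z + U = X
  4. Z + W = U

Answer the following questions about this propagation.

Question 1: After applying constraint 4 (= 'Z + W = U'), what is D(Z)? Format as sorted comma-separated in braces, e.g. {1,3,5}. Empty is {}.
Answer: {}

Derivation:
Constraint 1 (Z + U = X) on D(Z)={1,2,5,6} D(U)={2,3,4,5} D(X)={1,2,3,5,6,7}: Z {1,2,5,6}->{1,2,5}; X {1,2,3,5,6,7}->{3,5,6,7}
Constraint 2 (U < Z) on D(U)={2,3,4,5} D(Z)={1,2,5}: U {2,3,4,5}->{2,3,4}; Z {1,2,5}->{5}
Constraint 3 (Z + U = X) on D(Z)={5} D(U)={2,3,4} D(X)={3,5,6,7}: U {2,3,4}->{2}; X {3,5,6,7}->{7}
Constraint 4 (Z + W = U) on D(Z)={5} D(W)={1,2,3,4,5,6} D(U)={2}: Z {5}->{}; W {1,2,3,4,5,6}->{}; U {2}->{}
So after constraint 4: D(Z) = {}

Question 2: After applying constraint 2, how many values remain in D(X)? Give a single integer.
Answer: 4

Derivation:
Constraint 1 (Z + U = X) on D(Z)={1,2,5,6} D(U)={2,3,4,5} D(X)={1,2,3,5,6,7}: Z {1,2,5,6}->{1,2,5}; X {1,2,3,5,6,7}->{3,5,6,7}
Constraint 2 (U < Z) on D(U)={2,3,4,5} D(Z)={1,2,5}: U {2,3,4,5}->{2,3,4}; Z {1,2,5}->{5}
So after constraint 2: D(X)={3,5,6,7}, size = 4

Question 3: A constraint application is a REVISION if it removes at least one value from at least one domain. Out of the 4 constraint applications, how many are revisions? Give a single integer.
Answer: 4

Derivation:
Constraint 1 (Z + U = X) on D(Z)={1,2,5,6} D(U)={2,3,4,5} D(X)={1,2,3,5,6,7}: Z {1,2,5,6}->{1,2,5}; X {1,2,3,5,6,7}->{3,5,6,7} => REVISION
Constraint 2 (U < Z) on D(U)={2,3,4,5} D(Z)={1,2,5}: U {2,3,4,5}->{2,3,4}; Z {1,2,5}->{5} => REVISION
Constraint 3 (Z + U = X) on D(Z)={5} D(U)={2,3,4} D(X)={3,5,6,7}: U {2,3,4}->{2}; X {3,5,6,7}->{7} => REVISION
Constraint 4 (Z + W = U) on D(Z)={5} D(W)={1,2,3,4,5,6} D(U)={2}: Z {5}->{}; W {1,2,3,4,5,6}->{}; U {2}->{} => REVISION
Total revisions = 4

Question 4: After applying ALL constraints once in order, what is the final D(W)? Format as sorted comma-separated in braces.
Constraint 1 (Z + U = X) on D(Z)={1,2,5,6} D(U)={2,3,4,5} D(X)={1,2,3,5,6,7}: Z {1,2,5,6}->{1,2,5}; X {1,2,3,5,6,7}->{3,5,6,7}
Constraint 2 (U < Z) on D(U)={2,3,4,5} D(Z)={1,2,5}: U {2,3,4,5}->{2,3,4}; Z {1,2,5}->{5}
Constraint 3 (Z + U = X) on D(Z)={5} D(U)={2,3,4} D(X)={3,5,6,7}: U {2,3,4}->{2}; X {3,5,6,7}->{7}
Constraint 4 (Z + W = U) on D(Z)={5} D(W)={1,2,3,4,5,6} D(U)={2}: Z {5}->{}; W {1,2,3,4,5,6}->{}; U {2}->{}
So after all 4 constraints: D(W) = {}

Answer: {}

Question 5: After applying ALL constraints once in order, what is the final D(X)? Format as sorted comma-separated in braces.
Answer: {7}

Derivation:
Constraint 1 (Z + U = X) on D(Z)={1,2,5,6} D(U)={2,3,4,5} D(X)={1,2,3,5,6,7}: Z {1,2,5,6}->{1,2,5}; X {1,2,3,5,6,7}->{3,5,6,7}
Constraint 2 (U < Z) on D(U)={2,3,4,5} D(Z)={1,2,5}: U {2,3,4,5}->{2,3,4}; Z {1,2,5}->{5}
Constraint 3 (Z + U = X) on D(Z)={5} D(U)={2,3,4} D(X)={3,5,6,7}: U {2,3,4}->{2}; X {3,5,6,7}->{7}
Constraint 4 (Z + W = U) on D(Z)={5} D(W)={1,2,3,4,5,6} D(U)={2}: Z {5}->{}; W {1,2,3,4,5,6}->{}; U {2}->{}
So after all 4 constraints: D(X) = {7}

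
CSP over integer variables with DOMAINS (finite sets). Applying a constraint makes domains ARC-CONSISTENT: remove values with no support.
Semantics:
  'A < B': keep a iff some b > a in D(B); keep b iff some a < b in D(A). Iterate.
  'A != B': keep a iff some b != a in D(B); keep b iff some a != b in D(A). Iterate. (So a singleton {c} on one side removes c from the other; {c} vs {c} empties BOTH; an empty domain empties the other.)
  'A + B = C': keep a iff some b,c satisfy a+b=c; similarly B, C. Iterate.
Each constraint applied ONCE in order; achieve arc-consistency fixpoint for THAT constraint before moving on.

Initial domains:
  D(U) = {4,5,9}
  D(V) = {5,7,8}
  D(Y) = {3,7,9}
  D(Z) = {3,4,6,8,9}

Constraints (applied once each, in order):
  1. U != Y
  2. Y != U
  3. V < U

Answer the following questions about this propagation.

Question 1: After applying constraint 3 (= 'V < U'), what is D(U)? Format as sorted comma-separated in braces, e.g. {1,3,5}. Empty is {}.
Answer: {9}

Derivation:
Constraint 1 (U != Y) on D(U)={4,5,9} D(Y)={3,7,9}: no change
Constraint 2 (Y != U) on D(Y)={3,7,9} D(U)={4,5,9}: no change
Constraint 3 (V < U) on D(V)={5,7,8} D(U)={4,5,9}: U {4,5,9}->{9}
So after constraint 3: D(U) = {9}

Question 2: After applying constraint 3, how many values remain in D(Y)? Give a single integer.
Constraint 1 (U != Y) on D(U)={4,5,9} D(Y)={3,7,9}: no change
Constraint 2 (Y != U) on D(Y)={3,7,9} D(U)={4,5,9}: no change
Constraint 3 (V < U) on D(V)={5,7,8} D(U)={4,5,9}: U {4,5,9}->{9}
So after constraint 3: D(Y)={3,7,9}, size = 3

Answer: 3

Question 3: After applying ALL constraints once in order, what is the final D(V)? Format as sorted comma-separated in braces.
Answer: {5,7,8}

Derivation:
Constraint 1 (U != Y) on D(U)={4,5,9} D(Y)={3,7,9}: no change
Constraint 2 (Y != U) on D(Y)={3,7,9} D(U)={4,5,9}: no change
Constraint 3 (V < U) on D(V)={5,7,8} D(U)={4,5,9}: U {4,5,9}->{9}
So after all 3 constraints: D(V) = {5,7,8}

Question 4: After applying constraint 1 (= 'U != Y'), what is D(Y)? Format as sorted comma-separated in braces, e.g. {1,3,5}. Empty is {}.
Constraint 1 (U != Y) on D(U)={4,5,9} D(Y)={3,7,9}: no change
So after constraint 1: D(Y) = {3,7,9}

Answer: {3,7,9}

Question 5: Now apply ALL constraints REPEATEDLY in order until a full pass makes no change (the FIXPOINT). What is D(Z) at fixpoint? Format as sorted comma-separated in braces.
Answer: {3,4,6,8,9}

Derivation:
pass 0 (initial): D(Z)={3,4,6,8,9}
pass 1: U {4,5,9}->{9}
pass 2: Y {3,7,9}->{3,7}
pass 3: no change
Fixpoint after 3 passes: D(Z) = {3,4,6,8,9}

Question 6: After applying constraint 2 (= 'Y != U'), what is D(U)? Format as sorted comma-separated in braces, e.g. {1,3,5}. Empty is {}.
Constraint 1 (U != Y) on D(U)={4,5,9} D(Y)={3,7,9}: no change
Constraint 2 (Y != U) on D(Y)={3,7,9} D(U)={4,5,9}: no change
So after constraint 2: D(U) = {4,5,9}

Answer: {4,5,9}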